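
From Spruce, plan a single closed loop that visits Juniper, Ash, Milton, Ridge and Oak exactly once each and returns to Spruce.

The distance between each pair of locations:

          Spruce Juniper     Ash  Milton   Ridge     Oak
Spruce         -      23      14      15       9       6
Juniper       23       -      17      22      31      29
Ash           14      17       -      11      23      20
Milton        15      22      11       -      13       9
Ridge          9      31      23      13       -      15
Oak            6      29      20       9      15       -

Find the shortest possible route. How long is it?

83 — the shortest possible round trip.

Spruce→Juniper→Ash→Milton→Ridge→Oak→Spruce: 23+17+11+13+15+6 = 85
Spruce→Juniper→Ash→Milton→Oak→Ridge→Spruce: 23+17+11+9+15+9 = 84
Spruce→Juniper→Ash→Ridge→Milton→Oak→Spruce: 23+17+23+13+9+6 = 91
Spruce→Juniper→Ash→Ridge→Oak→Milton→Spruce: 23+17+23+15+9+15 = 102
Spruce→Juniper→Ash→Oak→Milton→Ridge→Spruce: 23+17+20+9+13+9 = 91
Spruce→Juniper→Ash→Oak→Ridge→Milton→Spruce: 23+17+20+15+13+15 = 103
Spruce→Juniper→Milton→Ash→Ridge→Oak→Spruce: 23+22+11+23+15+6 = 100
Spruce→Juniper→Milton→Ash→Oak→Ridge→Spruce: 23+22+11+20+15+9 = 100
Spruce→Juniper→Milton→Ridge→Ash→Oak→Spruce: 23+22+13+23+20+6 = 107
Spruce→Juniper→Milton→Ridge→Oak→Ash→Spruce: 23+22+13+15+20+14 = 107
Spruce→Juniper→Milton→Oak→Ash→Ridge→Spruce: 23+22+9+20+23+9 = 106
Spruce→Juniper→Milton→Oak→Ridge→Ash→Spruce: 23+22+9+15+23+14 = 106
Spruce→Juniper→Ridge→Ash→Milton→Oak→Spruce: 23+31+23+11+9+6 = 103
Spruce→Juniper→Ridge→Ash→Oak→Milton→Spruce: 23+31+23+20+9+15 = 121
… (46 more)
Spruce→Ridge→Juniper→Ash→Milton→Oak→Spruce: 9+31+17+11+9+6 = 83  ← best
The minimum is 83.
One optimal route: Spruce → Ridge → Juniper → Ash → Milton → Oak → Spruce (or its reverse).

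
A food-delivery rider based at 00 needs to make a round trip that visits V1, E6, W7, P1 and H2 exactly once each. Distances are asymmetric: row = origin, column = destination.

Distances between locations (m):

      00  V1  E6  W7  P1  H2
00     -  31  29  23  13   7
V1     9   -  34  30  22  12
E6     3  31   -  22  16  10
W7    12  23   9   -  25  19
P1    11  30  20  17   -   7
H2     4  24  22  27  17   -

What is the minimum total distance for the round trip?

82 m — the shortest possible round trip.

00→V1→E6→W7→P1→H2→00: 31+34+22+25+7+4 = 123
00→V1→E6→W7→H2→P1→00: 31+34+22+19+17+11 = 134
00→V1→E6→P1→W7→H2→00: 31+34+16+17+19+4 = 121
00→V1→E6→P1→H2→W7→00: 31+34+16+7+27+12 = 127
00→V1→E6→H2→W7→P1→00: 31+34+10+27+25+11 = 138
00→V1→E6→H2→P1→W7→00: 31+34+10+17+17+12 = 121
00→V1→W7→E6→P1→H2→00: 31+30+9+16+7+4 = 97
00→V1→W7→E6→H2→P1→00: 31+30+9+10+17+11 = 108
00→V1→W7→P1→E6→H2→00: 31+30+25+20+10+4 = 120
00→V1→W7→P1→H2→E6→00: 31+30+25+7+22+3 = 118
00→V1→W7→H2→E6→P1→00: 31+30+19+22+16+11 = 129
00→V1→W7→H2→P1→E6→00: 31+30+19+17+20+3 = 120
00→V1→P1→E6→W7→H2→00: 31+22+20+22+19+4 = 118
00→V1→P1→E6→H2→W7→00: 31+22+20+10+27+12 = 122
… (106 more)
00→P1→W7→E6→H2→V1→00: 13+17+9+10+24+9 = 82  ← best
The minimum is 82.
One optimal route: 00 → P1 → W7 → E6 → H2 → V1 → 00.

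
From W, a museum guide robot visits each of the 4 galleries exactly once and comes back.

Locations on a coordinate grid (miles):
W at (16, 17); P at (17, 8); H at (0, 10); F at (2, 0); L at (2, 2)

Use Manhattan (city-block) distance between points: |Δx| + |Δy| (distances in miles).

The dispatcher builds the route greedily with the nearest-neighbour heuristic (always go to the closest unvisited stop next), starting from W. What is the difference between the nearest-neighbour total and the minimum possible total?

The nearest-neighbour route is 4 miles longer than optimal.

From W: P=10, H=23, L=29, F=31 → choose P (10).
From P: H=19, L=21, F=23 → choose H (19).
From H: L=10, F=12 → choose L (10).
From L: F=2 → choose F (2).
NN route W → P → H → L → F → W costs 72.
Optimal: W → P → F → L → H → W costs 68 (by enumerating all 12 distinct tours).
Excess = 72 − 68 = 4.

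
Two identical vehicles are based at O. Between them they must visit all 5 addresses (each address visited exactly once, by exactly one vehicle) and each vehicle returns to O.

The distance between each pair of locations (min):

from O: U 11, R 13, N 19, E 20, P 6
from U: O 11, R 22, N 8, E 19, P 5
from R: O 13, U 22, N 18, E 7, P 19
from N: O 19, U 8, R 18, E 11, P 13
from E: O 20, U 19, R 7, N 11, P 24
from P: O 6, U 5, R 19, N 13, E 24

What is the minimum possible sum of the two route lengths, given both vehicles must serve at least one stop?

Minimum combined distance: 62 min.

There are 2^4 − 1 = 15 ways to divide the 5 stops into two non-empty groups. For each, the best each vehicle can do is its own shortest tour through its group:
  {U} + {R, N, E, P}: 22 + 50 = 72
  {R} + {U, N, E, P}: 26 + 50 = 76
  {U, R} + {N, E, P}: 46 + 50 = 96
  {N} + {U, R, E, P}: 38 + 50 = 88
  {U, N} + {R, E, P}: 38 + 50 = 88
  {R, N} + {U, E, P}: 50 + 50 = 100
  … (15 splits in total)
  {U, R, N, E} + {P}: 50 + 12 = 62  ← best
Best: vehicle 1 O → U → N → E → R → O = 50; vehicle 2 O → P → O = 12; combined 62.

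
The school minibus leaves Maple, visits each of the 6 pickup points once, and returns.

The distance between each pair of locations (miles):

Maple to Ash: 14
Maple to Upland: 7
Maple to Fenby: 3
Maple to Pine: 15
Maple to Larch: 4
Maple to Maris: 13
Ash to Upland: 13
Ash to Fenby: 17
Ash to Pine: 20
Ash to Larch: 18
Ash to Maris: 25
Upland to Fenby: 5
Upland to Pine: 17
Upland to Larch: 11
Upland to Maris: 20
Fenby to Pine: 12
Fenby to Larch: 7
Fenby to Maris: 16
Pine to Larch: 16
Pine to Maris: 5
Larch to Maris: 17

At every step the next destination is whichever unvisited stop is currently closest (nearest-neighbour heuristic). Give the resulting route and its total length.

Total distance 79 miles via the nearest-neighbour route Maple → Fenby → Upland → Larch → Pine → Maris → Ash → Maple.

Maple → [Fenby:3 / Larch:4 / Upland:7 / Maris:13 / Ash:14 / Pine:15] → Fenby (3)
Fenby → [Upland:5 / Larch:7 / Pine:12 / Maris:16 / Ash:17] → Upland (5)
Upland → [Larch:11 / Ash:13 / Pine:17 / Maris:20] → Larch (11)
Larch → [Pine:16 / Maris:17 / Ash:18] → Pine (16)
Pine → [Maris:5 / Ash:20] → Maris (5)
Maris → [Ash:25] → Ash (25)
Return Ash→Maple: 14.
Total = 3 + 5 + 11 + 16 + 5 + 25 + 14 = 79.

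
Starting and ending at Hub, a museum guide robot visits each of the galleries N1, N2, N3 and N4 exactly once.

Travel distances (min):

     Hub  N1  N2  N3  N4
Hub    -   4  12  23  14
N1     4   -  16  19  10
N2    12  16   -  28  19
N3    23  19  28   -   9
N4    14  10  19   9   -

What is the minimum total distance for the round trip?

With 4 stops there are 4!/2 = 12 distinct round trips (a route and its reverse cost the same).
Hub-N1-N2-N3-N4-Hub: 4+16+28+9+14 = 71
Hub-N1-N2-N4-N3-Hub: 4+16+19+9+23 = 71
Hub-N1-N3-N2-N4-Hub: 4+19+28+19+14 = 84
Hub-N1-N3-N4-N2-Hub: 4+19+9+19+12 = 63
Hub-N1-N4-N2-N3-Hub: 4+10+19+28+23 = 84
Hub-N1-N4-N3-N2-Hub: 4+10+9+28+12 = 63
Hub-N2-N1-N3-N4-Hub: 12+16+19+9+14 = 70
Hub-N2-N1-N4-N3-Hub: 12+16+10+9+23 = 70
Hub-N2-N3-N1-N4-Hub: 12+28+19+10+14 = 83
Hub-N2-N4-N1-N3-Hub: 12+19+10+19+23 = 83
Hub-N3-N1-N2-N4-Hub: 23+19+16+19+14 = 91
Hub-N3-N2-N1-N4-Hub: 23+28+16+10+14 = 91
The minimum is 63.
One optimal route: Hub → N1 → N3 → N4 → N2 → Hub (or its reverse).

63 min — the shortest possible round trip.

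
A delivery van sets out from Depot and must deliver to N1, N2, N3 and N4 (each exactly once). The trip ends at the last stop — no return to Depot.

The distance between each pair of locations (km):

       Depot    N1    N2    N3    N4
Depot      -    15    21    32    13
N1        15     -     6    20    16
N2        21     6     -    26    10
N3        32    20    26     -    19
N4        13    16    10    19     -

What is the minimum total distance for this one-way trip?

There are 4! = 24 possible orderings.
Depot→N1→N2→N3→N4: 15+6+26+19 = 66
Depot→N1→N2→N4→N3: 15+6+10+19 = 50
Depot→N1→N3→N2→N4: 15+20+26+10 = 71
Depot→N1→N3→N4→N2: 15+20+19+10 = 64
Depot→N1→N4→N2→N3: 15+16+10+26 = 67
Depot→N1→N4→N3→N2: 15+16+19+26 = 76
Depot→N2→N1→N3→N4: 21+6+20+19 = 66
Depot→N2→N1→N4→N3: 21+6+16+19 = 62
Depot→N2→N3→N1→N4: 21+26+20+16 = 83
Depot→N2→N3→N4→N1: 21+26+19+16 = 82
Depot→N2→N4→N1→N3: 21+10+16+20 = 67
Depot→N2→N4→N3→N1: 21+10+19+20 = 70
Depot→N3→N1→N2→N4: 32+20+6+10 = 68
Depot→N3→N1→N4→N2: 32+20+16+10 = 78
… (10 more)
Depot→N4→N2→N1→N3: 13+10+6+20 = 49  ← best
The minimum is 49.
One shortest path: Depot → N4 → N2 → N1 → N3.

49 km — the minimum one-way total.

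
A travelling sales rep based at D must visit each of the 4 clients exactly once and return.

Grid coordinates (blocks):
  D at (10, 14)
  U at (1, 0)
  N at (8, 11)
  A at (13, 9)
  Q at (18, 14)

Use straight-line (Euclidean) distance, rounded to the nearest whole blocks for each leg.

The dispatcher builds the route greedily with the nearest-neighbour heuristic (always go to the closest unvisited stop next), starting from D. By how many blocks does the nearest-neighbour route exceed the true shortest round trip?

Excess over optimum: 8 blocks.

D: N=4, A=6, Q=8, U=17 ⇒ N
N: A=5, Q=10, U=13 ⇒ A
A: Q=7, U=15 ⇒ Q
Q: U=22 ⇒ U
NN route D → N → A → Q → U → D costs 55.
Optimal: D → N → U → A → Q → D costs 47 (by enumerating all 12 distinct tours).
Excess = 55 − 47 = 8.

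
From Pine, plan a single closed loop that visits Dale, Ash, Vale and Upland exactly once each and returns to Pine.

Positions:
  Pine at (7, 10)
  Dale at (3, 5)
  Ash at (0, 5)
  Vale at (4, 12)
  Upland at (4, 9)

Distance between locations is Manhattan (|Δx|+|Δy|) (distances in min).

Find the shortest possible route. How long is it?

28 min — the shortest possible round trip.

Pine-Dale-Ash-Vale-Upland-Pine: 9+3+11+3+4 = 30
Pine-Dale-Ash-Upland-Vale-Pine: 9+3+8+3+5 = 28
Pine-Dale-Vale-Ash-Upland-Pine: 9+8+11+8+4 = 40
Pine-Dale-Vale-Upland-Ash-Pine: 9+8+3+8+12 = 40
Pine-Dale-Upland-Ash-Vale-Pine: 9+5+8+11+5 = 38
Pine-Dale-Upland-Vale-Ash-Pine: 9+5+3+11+12 = 40
Pine-Ash-Dale-Vale-Upland-Pine: 12+3+8+3+4 = 30
Pine-Ash-Dale-Upland-Vale-Pine: 12+3+5+3+5 = 28
Pine-Ash-Vale-Dale-Upland-Pine: 12+11+8+5+4 = 40
Pine-Ash-Upland-Dale-Vale-Pine: 12+8+5+8+5 = 38
Pine-Vale-Dale-Ash-Upland-Pine: 5+8+3+8+4 = 28
Pine-Vale-Ash-Dale-Upland-Pine: 5+11+3+5+4 = 28
The minimum is 28.
One optimal route: Pine → Dale → Ash → Upland → Vale → Pine (or its reverse).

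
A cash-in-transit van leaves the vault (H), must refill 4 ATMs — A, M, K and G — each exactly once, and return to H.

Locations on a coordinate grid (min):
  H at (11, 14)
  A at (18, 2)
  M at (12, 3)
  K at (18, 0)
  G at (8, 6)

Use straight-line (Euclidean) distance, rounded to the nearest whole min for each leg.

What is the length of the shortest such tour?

With 4 stops there are 4!/2 = 12 distinct round trips (a route and its reverse cost the same).
H→A→M→K→G→H: 14+6+7+12+9 = 48
H→A→M→G→K→H: 14+6+5+12+16 = 53
H→A→K→M→G→H: 14+2+7+5+9 = 37
H→A→K→G→M→H: 14+2+12+5+11 = 44
H→A→G→M→K→H: 14+11+5+7+16 = 53
H→A→G→K→M→H: 14+11+12+7+11 = 55
H→M→A→K→G→H: 11+6+2+12+9 = 40
H→M→A→G→K→H: 11+6+11+12+16 = 56
H→M→K→A→G→H: 11+7+2+11+9 = 40
H→M→G→A→K→H: 11+5+11+2+16 = 45
H→K→A→M→G→H: 16+2+6+5+9 = 38
H→K→M→A→G→H: 16+7+6+11+9 = 49
The minimum is 37.
One optimal route: H → A → K → M → G → H (or its reverse).

Minimum total distance: 37 min.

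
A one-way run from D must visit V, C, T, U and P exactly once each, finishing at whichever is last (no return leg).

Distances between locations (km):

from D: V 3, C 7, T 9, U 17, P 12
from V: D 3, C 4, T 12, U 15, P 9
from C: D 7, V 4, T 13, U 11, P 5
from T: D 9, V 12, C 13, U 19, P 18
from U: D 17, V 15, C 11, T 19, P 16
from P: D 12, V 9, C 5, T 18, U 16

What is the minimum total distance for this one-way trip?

Shortest open route: 46 km.

There are 5! = 120 possible orderings.
D → V → C → T → U → P: 3+4+13+19+16 = 55
D → V → C → T → P → U: 3+4+13+18+16 = 54
D → V → C → U → T → P: 3+4+11+19+18 = 55
D → V → C → U → P → T: 3+4+11+16+18 = 52
D → V → C → P → T → U: 3+4+5+18+19 = 49
D → V → C → P → U → T: 3+4+5+16+19 = 47
D → V → T → C → U → P: 3+12+13+11+16 = 55
D → V → T → C → P → U: 3+12+13+5+16 = 49
D → V → T → U → C → P: 3+12+19+11+5 = 50
D → V → T → U → P → C: 3+12+19+16+5 = 55
D → V → T → P → C → U: 3+12+18+5+11 = 49
D → V → T → P → U → C: 3+12+18+16+11 = 60
D → V → U → C → T → P: 3+15+11+13+18 = 60
D → V → U → C → P → T: 3+15+11+5+18 = 52
… (106 more)
D → T → V → C → P → U: 9+12+4+5+16 = 46  ← best
The minimum is 46.
One shortest path: D → T → V → C → P → U.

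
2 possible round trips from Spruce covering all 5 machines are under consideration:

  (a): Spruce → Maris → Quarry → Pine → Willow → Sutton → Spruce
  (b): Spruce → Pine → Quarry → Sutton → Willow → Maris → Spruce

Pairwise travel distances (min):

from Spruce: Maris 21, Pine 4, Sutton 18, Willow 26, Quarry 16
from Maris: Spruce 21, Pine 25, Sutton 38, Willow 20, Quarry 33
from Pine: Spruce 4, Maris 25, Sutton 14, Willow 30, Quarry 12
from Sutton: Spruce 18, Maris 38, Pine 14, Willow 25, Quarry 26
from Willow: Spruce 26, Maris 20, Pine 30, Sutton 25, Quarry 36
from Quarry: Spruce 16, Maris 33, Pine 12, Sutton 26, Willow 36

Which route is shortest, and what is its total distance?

(a): 21 + 33 + 12 + 30 + 25 + 18 = 139
(b): 4 + 12 + 26 + 25 + 20 + 21 = 108

108 min — (b) is the shortest.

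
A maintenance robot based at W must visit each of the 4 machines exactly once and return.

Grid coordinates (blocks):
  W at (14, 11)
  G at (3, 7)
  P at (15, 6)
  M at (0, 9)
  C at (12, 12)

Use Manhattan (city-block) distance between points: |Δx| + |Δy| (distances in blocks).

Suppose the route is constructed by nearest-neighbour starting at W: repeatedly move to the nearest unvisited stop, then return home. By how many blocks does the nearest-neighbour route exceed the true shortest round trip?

From W: C=3, P=6, G=15, M=16 → choose C (3).
From C: P=9, G=14, M=15 → choose P (9).
From P: G=13, M=18 → choose G (13).
From G: M=5 → choose M (5).
NN route W → C → P → G → M → W costs 46.
Optimal: W → P → G → M → C → W costs 42 (by enumerating all 12 distinct tours).
Excess = 46 − 42 = 4.

Excess over optimum: 4 blocks.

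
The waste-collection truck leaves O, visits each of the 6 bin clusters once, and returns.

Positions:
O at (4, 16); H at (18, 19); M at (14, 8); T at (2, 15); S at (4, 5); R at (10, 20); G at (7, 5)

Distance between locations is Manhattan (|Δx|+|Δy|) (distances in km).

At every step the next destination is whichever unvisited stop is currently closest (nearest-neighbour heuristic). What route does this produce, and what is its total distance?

From O: distances to unvisited — T=3, R=10, S=11, G=14, H=17, M=18. Nearest is T (3).
From T: distances to unvisited — S=12, R=13, G=15, M=19, H=20. Nearest is S (12).
From S: distances to unvisited — G=3, M=13, R=21, H=28. Nearest is G (3).
From G: distances to unvisited — M=10, R=18, H=25. Nearest is M (10).
From M: distances to unvisited — H=15, R=16. Nearest is H (15).
From H: distances to unvisited — R=9. Nearest is R (9).
Return R→O: 10.
Total = 3 + 12 + 3 + 10 + 15 + 9 + 10 = 62.

Total distance 62 km via the nearest-neighbour route O → T → S → G → M → H → R → O.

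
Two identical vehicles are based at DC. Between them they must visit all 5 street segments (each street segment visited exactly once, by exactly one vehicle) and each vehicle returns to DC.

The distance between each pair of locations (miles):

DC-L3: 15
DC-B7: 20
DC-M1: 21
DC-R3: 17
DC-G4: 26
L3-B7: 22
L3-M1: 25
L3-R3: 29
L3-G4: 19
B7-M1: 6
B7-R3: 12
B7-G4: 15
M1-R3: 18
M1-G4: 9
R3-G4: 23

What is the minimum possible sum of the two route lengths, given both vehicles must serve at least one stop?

100 miles — the smallest possible combined total.

Try each way of splitting the stops between the two vehicles (each non-empty) and, for each split, find the best tour for each vehicle:
  {L3} + {B7, M1, R3, G4}: 30 + 70 = 100
  {B7} + {L3, M1, R3, G4}: 40 + 78 = 118
  {L3, B7} + {M1, R3, G4}: 57 + 70 = 127
  {M1} + {L3, B7, R3, G4}: 42 + 78 = 120
  {L3, M1} + {B7, R3, G4}: 61 + 70 = 131
  {B7, M1} + {L3, R3, G4}: 47 + 74 = 121
  … (15 splits in total)
Best: vehicle 1 DC → L3 → DC = 30; vehicle 2 DC → R3 → B7 → M1 → G4 → DC = 70; combined 100.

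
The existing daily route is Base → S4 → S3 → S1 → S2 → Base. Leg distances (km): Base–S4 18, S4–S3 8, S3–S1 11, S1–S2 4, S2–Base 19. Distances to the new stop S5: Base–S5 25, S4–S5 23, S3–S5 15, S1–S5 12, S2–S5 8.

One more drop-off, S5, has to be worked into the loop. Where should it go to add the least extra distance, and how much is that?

Minimum extra distance: 14 km, inserting S5 between S2 and Base.

Insertion cost between consecutive stops i–j is d(i,S5) + d(S5,j) − d(i,j):
  between Base and S4: 25 + 23 − 18 = 30
  between S4 and S3: 23 + 15 − 8 = 30
  between S3 and S1: 15 + 12 − 11 = 16
  between S1 and S2: 12 + 8 − 4 = 16
  between S2 and Base: 8 + 25 − 19 = 14
Cheapest insertion is between S2 and Base, adding 14.
New total = 60 + 14 = 74.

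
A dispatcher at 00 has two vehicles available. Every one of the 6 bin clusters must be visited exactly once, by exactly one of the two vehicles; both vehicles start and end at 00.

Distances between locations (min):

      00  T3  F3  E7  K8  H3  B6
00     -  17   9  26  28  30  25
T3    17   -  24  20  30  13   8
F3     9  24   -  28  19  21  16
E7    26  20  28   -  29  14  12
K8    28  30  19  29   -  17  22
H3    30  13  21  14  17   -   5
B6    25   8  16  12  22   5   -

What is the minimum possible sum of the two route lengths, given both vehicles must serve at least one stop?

114 min — the smallest possible combined total.

There are 2^5 − 1 = 31 ways to divide the 6 stops into two non-empty groups. For each, the best each vehicle can do is its own shortest tour through its group:
  {T3} + {F3, E7, K8, H3, B6}: 34 + 88 = 122
  {F3} + {T3, E7, K8, H3, B6}: 18 + 96 = 114
  {T3, F3} + {E7, K8, H3, B6}: 50 + 88 = 138
  {E7} + {T3, F3, K8, H3, B6}: 52 + 75 = 127
  {T3, E7} + {F3, K8, H3, B6}: 63 + 75 = 138
  {F3, E7} + {T3, K8, H3, B6}: 63 + 75 = 138
  … (31 splits in total)
Best: vehicle 1 00 → F3 → 00 = 18; vehicle 2 00 → T3 → B6 → E7 → H3 → K8 → 00 = 96; combined 114.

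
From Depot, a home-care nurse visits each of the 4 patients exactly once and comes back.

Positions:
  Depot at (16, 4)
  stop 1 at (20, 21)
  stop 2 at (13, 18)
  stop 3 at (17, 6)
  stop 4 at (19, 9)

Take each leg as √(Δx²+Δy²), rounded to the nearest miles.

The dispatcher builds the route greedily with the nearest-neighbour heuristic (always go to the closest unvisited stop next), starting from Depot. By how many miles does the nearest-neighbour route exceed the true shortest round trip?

Depot: stop 3=2, stop 4=6, stop 2=14, stop 1=17 ⇒ stop 3
stop 3: stop 4=4, stop 2=13, stop 1=15 ⇒ stop 4
stop 4: stop 2=11, stop 1=12 ⇒ stop 2
stop 2: stop 1=8 ⇒ stop 1
NN route Depot → stop 3 → stop 4 → stop 2 → stop 1 → Depot costs 42.
Optimal: Depot → stop 2 → stop 1 → stop 4 → stop 3 → Depot costs 40 (by enumerating all 12 distinct tours).
Excess = 42 − 40 = 2.

2 miles longer than the optimal tour.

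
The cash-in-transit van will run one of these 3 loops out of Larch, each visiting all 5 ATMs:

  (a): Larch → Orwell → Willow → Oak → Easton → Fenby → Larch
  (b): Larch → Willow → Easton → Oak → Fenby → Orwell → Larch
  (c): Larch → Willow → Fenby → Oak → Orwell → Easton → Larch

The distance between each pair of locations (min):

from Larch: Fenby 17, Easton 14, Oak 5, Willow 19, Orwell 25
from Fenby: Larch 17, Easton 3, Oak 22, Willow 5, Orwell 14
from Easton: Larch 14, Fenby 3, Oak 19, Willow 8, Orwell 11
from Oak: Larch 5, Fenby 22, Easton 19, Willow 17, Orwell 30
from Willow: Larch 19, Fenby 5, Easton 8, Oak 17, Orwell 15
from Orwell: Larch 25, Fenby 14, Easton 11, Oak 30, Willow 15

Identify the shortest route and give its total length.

Shortest is (a), total 96 min.

(a): 25 + 15 + 17 + 19 + 3 + 17 = 96
(b): 19 + 8 + 19 + 22 + 14 + 25 = 107
(c): 19 + 5 + 22 + 30 + 11 + 14 = 101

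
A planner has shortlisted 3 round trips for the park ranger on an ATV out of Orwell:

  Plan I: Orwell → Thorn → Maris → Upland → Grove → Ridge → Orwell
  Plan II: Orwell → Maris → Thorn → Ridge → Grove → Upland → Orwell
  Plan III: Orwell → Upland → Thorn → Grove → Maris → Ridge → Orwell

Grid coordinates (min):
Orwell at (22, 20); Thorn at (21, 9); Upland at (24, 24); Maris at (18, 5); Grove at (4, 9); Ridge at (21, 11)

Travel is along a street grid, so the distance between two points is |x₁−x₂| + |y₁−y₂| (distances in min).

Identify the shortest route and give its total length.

78 min — Plan III is the shortest.

Plan I: 12 + 7 + 25 + 35 + 19 + 10 = 108
Plan II: 19 + 7 + 2 + 19 + 35 + 6 = 88
Plan III: 6 + 18 + 17 + 18 + 9 + 10 = 78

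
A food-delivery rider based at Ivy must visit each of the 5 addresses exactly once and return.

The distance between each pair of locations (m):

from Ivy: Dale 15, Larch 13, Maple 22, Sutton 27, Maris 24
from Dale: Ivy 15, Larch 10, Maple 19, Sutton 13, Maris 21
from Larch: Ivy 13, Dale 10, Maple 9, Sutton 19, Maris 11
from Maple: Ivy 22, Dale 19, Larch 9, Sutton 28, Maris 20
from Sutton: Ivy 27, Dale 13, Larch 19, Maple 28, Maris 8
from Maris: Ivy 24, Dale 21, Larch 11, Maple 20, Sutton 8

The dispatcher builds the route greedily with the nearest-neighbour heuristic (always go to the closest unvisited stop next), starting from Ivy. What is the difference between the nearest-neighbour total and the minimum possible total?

Ivy: Larch=13, Dale=15, Maple=22, Maris=24, Sutton=27 ⇒ Larch
Larch: Maple=9, Dale=10, Maris=11, Sutton=19 ⇒ Maple
Maple: Dale=19, Maris=20, Sutton=28 ⇒ Dale
Dale: Sutton=13, Maris=21 ⇒ Sutton
Sutton: Maris=8 ⇒ Maris
NN route Ivy → Larch → Maple → Dale → Sutton → Maris → Ivy costs 86.
Optimal: Ivy → Dale → Sutton → Maris → Larch → Maple → Ivy costs 78 (by enumerating all 60 distinct tours).
Excess = 86 − 78 = 8.

Excess over optimum: 8 m.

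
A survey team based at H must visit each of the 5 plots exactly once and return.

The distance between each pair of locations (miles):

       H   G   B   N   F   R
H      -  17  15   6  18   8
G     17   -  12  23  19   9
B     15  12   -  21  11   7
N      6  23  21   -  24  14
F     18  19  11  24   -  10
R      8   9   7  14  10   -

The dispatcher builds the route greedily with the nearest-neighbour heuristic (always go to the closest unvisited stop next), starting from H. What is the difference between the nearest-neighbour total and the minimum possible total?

From H: N=6, R=8, B=15, G=17, F=18 → choose N (6).
From N: R=14, B=21, G=23, F=24 → choose R (14).
From R: B=7, G=9, F=10 → choose B (7).
From B: F=11, G=12 → choose F (11).
From F: G=19 → choose G (19).
NN route H → N → R → B → F → G → H costs 74.
Optimal: H → G → B → F → R → N → H costs 70 (by enumerating all 60 distinct tours).
Excess = 74 − 70 = 4.

Excess over optimum: 4 miles.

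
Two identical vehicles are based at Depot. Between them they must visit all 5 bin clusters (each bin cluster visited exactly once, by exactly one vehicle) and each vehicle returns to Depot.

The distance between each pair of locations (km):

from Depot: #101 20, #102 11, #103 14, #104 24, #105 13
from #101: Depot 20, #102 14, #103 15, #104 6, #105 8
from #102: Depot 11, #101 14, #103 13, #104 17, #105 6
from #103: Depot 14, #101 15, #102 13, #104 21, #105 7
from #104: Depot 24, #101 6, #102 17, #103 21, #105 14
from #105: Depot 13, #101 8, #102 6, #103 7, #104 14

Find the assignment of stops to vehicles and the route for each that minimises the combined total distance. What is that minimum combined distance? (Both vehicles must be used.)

Minimum combined distance: 81 km.

Check every non-empty split of the stops between the two vehicles; for each half take its own optimal tour:
  {#101} + {#102, #103, #104, #105}: 40 + 63 = 103
  {#102} + {#101, #103, #104, #105}: 22 + 59 = 81
  {#101, #102} + {#103, #104, #105}: 45 + 59 = 104
  {#103} + {#101, #102, #104, #105}: 28 + 55 = 83
  {#101, #103} + {#102, #104, #105}: 49 + 55 = 104
  {#102, #103} + {#101, #104, #105}: 38 + 51 = 89
  … (15 splits in total)
Best: vehicle 1 Depot → #102 → Depot = 22; vehicle 2 Depot → #103 → #105 → #101 → #104 → Depot = 59; combined 81.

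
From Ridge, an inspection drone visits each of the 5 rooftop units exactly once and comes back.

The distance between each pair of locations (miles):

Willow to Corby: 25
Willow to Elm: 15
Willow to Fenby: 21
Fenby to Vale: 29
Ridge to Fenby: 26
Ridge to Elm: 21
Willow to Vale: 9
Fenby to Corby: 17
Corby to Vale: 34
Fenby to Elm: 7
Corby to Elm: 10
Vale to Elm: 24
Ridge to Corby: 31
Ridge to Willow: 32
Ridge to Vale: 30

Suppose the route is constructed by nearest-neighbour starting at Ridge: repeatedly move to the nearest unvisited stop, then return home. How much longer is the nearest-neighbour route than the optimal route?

The nearest-neighbour route is 2 miles longer than optimal.

From Ridge: Elm=21, Fenby=26, Vale=30, Corby=31, Willow=32 → choose Elm (21).
From Elm: Fenby=7, Corby=10, Willow=15, Vale=24 → choose Fenby (7).
From Fenby: Corby=17, Willow=21, Vale=29 → choose Corby (17).
From Corby: Willow=25, Vale=34 → choose Willow (25).
From Willow: Vale=9 → choose Vale (9).
NN route Ridge → Elm → Fenby → Corby → Willow → Vale → Ridge costs 109.
Optimal: Ridge → Fenby → Corby → Elm → Willow → Vale → Ridge costs 107 (by enumerating all 60 distinct tours).
Excess = 109 − 107 = 2.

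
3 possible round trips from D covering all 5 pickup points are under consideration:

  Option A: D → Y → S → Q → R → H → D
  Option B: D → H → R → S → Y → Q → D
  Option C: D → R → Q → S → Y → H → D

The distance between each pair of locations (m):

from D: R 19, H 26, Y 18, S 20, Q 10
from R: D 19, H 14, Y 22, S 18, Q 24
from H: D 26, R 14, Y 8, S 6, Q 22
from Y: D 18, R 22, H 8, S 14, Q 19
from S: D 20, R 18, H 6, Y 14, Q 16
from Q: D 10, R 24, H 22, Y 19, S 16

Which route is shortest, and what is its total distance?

Shortest is Option B, total 101 m.

Option A: 18 + 14 + 16 + 24 + 14 + 26 = 112
Option B: 26 + 14 + 18 + 14 + 19 + 10 = 101
Option C: 19 + 24 + 16 + 14 + 8 + 26 = 107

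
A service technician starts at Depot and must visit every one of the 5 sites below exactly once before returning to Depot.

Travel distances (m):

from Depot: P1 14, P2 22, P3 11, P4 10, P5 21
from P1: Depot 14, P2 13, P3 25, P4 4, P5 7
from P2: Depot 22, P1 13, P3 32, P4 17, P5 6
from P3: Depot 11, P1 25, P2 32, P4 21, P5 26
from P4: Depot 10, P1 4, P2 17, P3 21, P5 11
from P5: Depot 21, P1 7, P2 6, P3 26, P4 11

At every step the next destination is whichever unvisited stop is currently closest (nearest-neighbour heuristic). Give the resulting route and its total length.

Nearest-neighbour total = 70 m; route Depot → P4 → P1 → P5 → P2 → P3 → Depot.

Depot → [P4:10 / P3:11 / P1:14 / P5:21 / P2:22] → P4 (10)
P4 → [P1:4 / P5:11 / P2:17 / P3:21] → P1 (4)
P1 → [P5:7 / P2:13 / P3:25] → P5 (7)
P5 → [P2:6 / P3:26] → P2 (6)
P2 → [P3:32] → P3 (32)
Return P3→Depot: 11.
Total = 10 + 4 + 7 + 6 + 32 + 11 = 70.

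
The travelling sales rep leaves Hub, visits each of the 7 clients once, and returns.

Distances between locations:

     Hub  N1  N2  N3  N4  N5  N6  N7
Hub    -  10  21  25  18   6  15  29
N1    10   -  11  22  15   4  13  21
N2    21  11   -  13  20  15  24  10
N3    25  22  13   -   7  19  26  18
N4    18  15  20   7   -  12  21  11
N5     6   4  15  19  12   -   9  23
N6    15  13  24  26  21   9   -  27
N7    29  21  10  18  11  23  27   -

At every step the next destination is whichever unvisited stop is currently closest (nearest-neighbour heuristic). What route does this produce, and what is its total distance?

90 along Hub → N5 → N1 → N2 → N7 → N4 → N3 → N6 → Hub.

From Hub: distances to unvisited — N5=6, N1=10, N6=15, N4=18, N2=21, N3=25, N7=29. Nearest is N5 (6).
From N5: distances to unvisited — N1=4, N6=9, N4=12, N2=15, N3=19, N7=23. Nearest is N1 (4).
From N1: distances to unvisited — N2=11, N6=13, N4=15, N7=21, N3=22. Nearest is N2 (11).
From N2: distances to unvisited — N7=10, N3=13, N4=20, N6=24. Nearest is N7 (10).
From N7: distances to unvisited — N4=11, N3=18, N6=27. Nearest is N4 (11).
From N4: distances to unvisited — N3=7, N6=21. Nearest is N3 (7).
From N3: distances to unvisited — N6=26. Nearest is N6 (26).
Return N6→Hub: 15.
Total = 6 + 4 + 11 + 10 + 11 + 7 + 26 + 15 = 90.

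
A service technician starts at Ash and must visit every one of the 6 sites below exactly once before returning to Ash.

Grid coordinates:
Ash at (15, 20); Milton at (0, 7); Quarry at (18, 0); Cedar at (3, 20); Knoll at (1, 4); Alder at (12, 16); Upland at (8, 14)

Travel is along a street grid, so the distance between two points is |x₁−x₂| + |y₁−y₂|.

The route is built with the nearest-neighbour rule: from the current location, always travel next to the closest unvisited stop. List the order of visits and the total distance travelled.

Nearest-neighbour total = 88; route Ash → Alder → Upland → Cedar → Milton → Knoll → Quarry → Ash.

At Ash the remaining stops are Alder 7, Cedar 12, Upland 13, Quarry 23, Milton 28, Knoll 30; go to Alder.
At Alder the remaining stops are Upland 6, Cedar 13, Milton 21, Quarry 22, Knoll 23; go to Upland.
At Upland the remaining stops are Cedar 11, Milton 15, Knoll 17, Quarry 24; go to Cedar.
At Cedar the remaining stops are Milton 16, Knoll 18, Quarry 35; go to Milton.
At Milton the remaining stops are Knoll 4, Quarry 25; go to Knoll.
At Knoll the remaining stops are Quarry 21; go to Quarry.
Return Quarry→Ash: 23.
Total = 7 + 6 + 11 + 16 + 4 + 21 + 23 = 88.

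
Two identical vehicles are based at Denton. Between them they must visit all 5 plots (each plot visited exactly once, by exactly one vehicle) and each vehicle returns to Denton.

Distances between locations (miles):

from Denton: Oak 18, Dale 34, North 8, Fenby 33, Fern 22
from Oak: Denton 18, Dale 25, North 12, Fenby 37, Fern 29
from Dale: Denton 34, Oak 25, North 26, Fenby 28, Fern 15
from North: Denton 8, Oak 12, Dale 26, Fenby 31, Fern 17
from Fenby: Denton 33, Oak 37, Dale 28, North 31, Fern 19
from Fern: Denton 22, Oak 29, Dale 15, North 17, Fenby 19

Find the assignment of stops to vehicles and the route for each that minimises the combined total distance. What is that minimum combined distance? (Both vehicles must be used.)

126 miles — the smallest possible combined total.

Check every non-empty split of the stops between the two vehicles; for each half take its own optimal tour:
  {Oak} + {Dale, North, Fenby, Fern}: 36 + 101 = 137
  {Dale} + {Oak, North, Fenby, Fern}: 68 + 98 = 166
  {Oak, Dale} + {North, Fenby, Fern}: 77 + 77 = 154
  {North} + {Oak, Dale, Fenby, Fern}: 16 + 110 = 126
  {Oak, North} + {Dale, Fenby, Fern}: 38 + 98 = 136
  {Dale, North} + {Oak, Fenby, Fern}: 68 + 96 = 164
  … (15 splits in total)
Best: vehicle 1 Denton → North → Denton = 16; vehicle 2 Denton → Oak → Dale → Fern → Fenby → Denton = 110; combined 126.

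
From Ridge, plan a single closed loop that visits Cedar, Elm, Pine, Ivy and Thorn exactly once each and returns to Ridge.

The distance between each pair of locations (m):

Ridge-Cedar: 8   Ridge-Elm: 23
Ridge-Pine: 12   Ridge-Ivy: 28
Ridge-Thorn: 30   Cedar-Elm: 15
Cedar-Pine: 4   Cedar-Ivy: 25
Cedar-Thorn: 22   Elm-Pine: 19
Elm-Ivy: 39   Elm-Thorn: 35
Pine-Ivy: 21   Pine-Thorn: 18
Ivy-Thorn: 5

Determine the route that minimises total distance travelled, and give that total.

Minimum total distance: 93 m.

Ridge-Cedar-Elm-Pine-Ivy-Thorn-Ridge: 8+15+19+21+5+30 = 98
Ridge-Cedar-Elm-Pine-Thorn-Ivy-Ridge: 8+15+19+18+5+28 = 93
Ridge-Cedar-Elm-Ivy-Pine-Thorn-Ridge: 8+15+39+21+18+30 = 131
Ridge-Cedar-Elm-Ivy-Thorn-Pine-Ridge: 8+15+39+5+18+12 = 97
Ridge-Cedar-Elm-Thorn-Pine-Ivy-Ridge: 8+15+35+18+21+28 = 125
Ridge-Cedar-Elm-Thorn-Ivy-Pine-Ridge: 8+15+35+5+21+12 = 96
Ridge-Cedar-Pine-Elm-Ivy-Thorn-Ridge: 8+4+19+39+5+30 = 105
Ridge-Cedar-Pine-Elm-Thorn-Ivy-Ridge: 8+4+19+35+5+28 = 99
Ridge-Cedar-Pine-Ivy-Elm-Thorn-Ridge: 8+4+21+39+35+30 = 137
Ridge-Cedar-Pine-Ivy-Thorn-Elm-Ridge: 8+4+21+5+35+23 = 96
Ridge-Cedar-Pine-Thorn-Elm-Ivy-Ridge: 8+4+18+35+39+28 = 132
Ridge-Cedar-Pine-Thorn-Ivy-Elm-Ridge: 8+4+18+5+39+23 = 97
Ridge-Cedar-Ivy-Elm-Pine-Thorn-Ridge: 8+25+39+19+18+30 = 139
Ridge-Cedar-Ivy-Elm-Thorn-Pine-Ridge: 8+25+39+35+18+12 = 137
… (46 more)
The minimum is 93.
One optimal route: Ridge → Cedar → Elm → Pine → Thorn → Ivy → Ridge (or its reverse).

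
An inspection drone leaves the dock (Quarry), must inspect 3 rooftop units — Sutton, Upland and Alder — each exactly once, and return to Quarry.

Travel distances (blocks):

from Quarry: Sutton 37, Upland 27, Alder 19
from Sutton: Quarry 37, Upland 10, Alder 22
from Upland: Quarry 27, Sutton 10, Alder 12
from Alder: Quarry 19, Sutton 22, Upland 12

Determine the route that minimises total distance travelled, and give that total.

Minimum total distance: 78 blocks.

There are 3 distinct closed tours to check (reversals are equivalent).
Quarry → Sutton → Upland → Alder → Quarry: 37+10+12+19 = 78
Quarry → Sutton → Alder → Upland → Quarry: 37+22+12+27 = 98
Quarry → Upland → Sutton → Alder → Quarry: 27+10+22+19 = 78
The minimum is 78.
One optimal route: Quarry → Sutton → Upland → Alder → Quarry (or its reverse).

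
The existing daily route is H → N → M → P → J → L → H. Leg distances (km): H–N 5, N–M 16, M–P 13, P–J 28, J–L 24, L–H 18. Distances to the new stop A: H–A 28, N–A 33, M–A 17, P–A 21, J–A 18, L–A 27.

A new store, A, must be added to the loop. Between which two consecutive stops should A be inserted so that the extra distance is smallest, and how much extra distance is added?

Adding 11 km by placing A on the P–J leg.

Insertion cost between consecutive stops i–j is d(i,A) + d(A,j) − d(i,j):
  between H and N: 28 + 33 − 5 = 56
  between N and M: 33 + 17 − 16 = 34
  between M and P: 17 + 21 − 13 = 25
  between P and J: 21 + 18 − 28 = 11
  between J and L: 18 + 27 − 24 = 21
  between L and H: 27 + 28 − 18 = 37
Cheapest insertion is between P and J, adding 11.
New total = 104 + 11 = 115.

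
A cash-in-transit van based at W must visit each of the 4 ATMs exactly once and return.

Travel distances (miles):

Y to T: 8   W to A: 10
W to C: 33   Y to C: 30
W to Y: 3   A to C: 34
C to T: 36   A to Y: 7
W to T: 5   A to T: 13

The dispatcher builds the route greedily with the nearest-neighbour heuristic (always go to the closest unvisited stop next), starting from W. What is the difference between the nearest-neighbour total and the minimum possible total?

W: Y=3, T=5, A=10, C=33 ⇒ Y
Y: A=7, T=8, C=30 ⇒ A
A: T=13, C=34 ⇒ T
T: C=36 ⇒ C
NN route W → Y → A → T → C → W costs 92.
Optimal: W → Y → A → C → T → W costs 85 (by enumerating all 12 distinct tours).
Excess = 92 − 85 = 7.

Excess over optimum: 7 miles.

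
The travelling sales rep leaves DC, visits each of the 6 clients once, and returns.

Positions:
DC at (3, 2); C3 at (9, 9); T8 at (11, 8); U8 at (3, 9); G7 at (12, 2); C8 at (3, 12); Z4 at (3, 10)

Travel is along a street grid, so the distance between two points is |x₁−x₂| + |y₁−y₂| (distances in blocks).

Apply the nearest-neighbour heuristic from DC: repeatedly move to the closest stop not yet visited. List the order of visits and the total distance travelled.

38 blocks along DC → U8 → Z4 → C8 → C3 → T8 → G7 → DC.

DC → [U8:7 / Z4:8 / G7:9 / C8:10 / C3:13 / T8:14] → U8 (7)
U8 → [Z4:1 / C8:3 / C3:6 / T8:9 / G7:16] → Z4 (1)
Z4 → [C8:2 / C3:7 / T8:10 / G7:17] → C8 (2)
C8 → [C3:9 / T8:12 / G7:19] → C3 (9)
C3 → [T8:3 / G7:10] → T8 (3)
T8 → [G7:7] → G7 (7)
Return G7→DC: 9.
Total = 7 + 1 + 2 + 9 + 3 + 7 + 9 = 38.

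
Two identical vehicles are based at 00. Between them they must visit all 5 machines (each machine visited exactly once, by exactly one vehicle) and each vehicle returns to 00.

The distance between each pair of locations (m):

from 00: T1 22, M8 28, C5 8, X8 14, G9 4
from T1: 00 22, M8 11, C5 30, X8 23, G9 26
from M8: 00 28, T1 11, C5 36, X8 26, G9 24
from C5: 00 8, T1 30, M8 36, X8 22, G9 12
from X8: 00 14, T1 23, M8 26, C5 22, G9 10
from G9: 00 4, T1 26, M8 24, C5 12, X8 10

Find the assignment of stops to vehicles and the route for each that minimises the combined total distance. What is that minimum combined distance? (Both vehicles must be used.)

Minimum combined distance: 89 m.

There are 2^4 − 1 = 15 ways to divide the 5 stops into two non-empty groups. For each, the best each vehicle can do is its own shortest tour through its group:
  {T1} + {M8, C5, X8, G9}: 44 + 84 = 128
  {M8} + {T1, C5, X8, G9}: 56 + 75 = 131
  {T1, M8} + {C5, X8, G9}: 61 + 44 = 105
  {C5} + {T1, M8, X8, G9}: 16 + 73 = 89
  {T1, C5} + {M8, X8, G9}: 60 + 68 = 128
  {M8, C5} + {T1, X8, G9}: 72 + 59 = 131
  … (15 splits in total)
Best: vehicle 1 00 → C5 → 00 = 16; vehicle 2 00 → T1 → M8 → X8 → G9 → 00 = 73; combined 89.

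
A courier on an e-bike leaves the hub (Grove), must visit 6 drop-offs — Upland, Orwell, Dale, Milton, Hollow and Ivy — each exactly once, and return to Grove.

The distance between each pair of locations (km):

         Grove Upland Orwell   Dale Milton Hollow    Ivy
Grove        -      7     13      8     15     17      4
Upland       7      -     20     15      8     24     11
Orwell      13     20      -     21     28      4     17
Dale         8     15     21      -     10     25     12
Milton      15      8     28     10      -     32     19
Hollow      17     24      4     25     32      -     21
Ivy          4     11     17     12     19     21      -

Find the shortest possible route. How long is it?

There are 360 distinct closed tours to check (reversals are equivalent).
Grove→Upland→Orwell→Dale→Milton→Hollow→Ivy→Grove: 7+20+21+10+32+21+4 = 115
Grove→Upland→Orwell→Dale→Milton→Ivy→Hollow→Grove: 7+20+21+10+19+21+17 = 115
Grove→Upland→Orwell→Dale→Hollow→Milton→Ivy→Grove: 7+20+21+25+32+19+4 = 128
Grove→Upland→Orwell→Dale→Hollow→Ivy→Milton→Grove: 7+20+21+25+21+19+15 = 128
Grove→Upland→Orwell→Dale→Ivy→Milton→Hollow→Grove: 7+20+21+12+19+32+17 = 128
Grove→Upland→Orwell→Dale→Ivy→Hollow→Milton→Grove: 7+20+21+12+21+32+15 = 128
Grove→Upland→Orwell→Milton→Dale→Hollow→Ivy→Grove: 7+20+28+10+25+21+4 = 115
Grove→Upland→Orwell→Milton→Dale→Ivy→Hollow→Grove: 7+20+28+10+12+21+17 = 115
… (352 more)
Grove→Upland→Milton→Dale→Orwell→Hollow→Ivy→Grove: 7+8+10+21+4+21+4 = 75  ← best
The minimum is 75.
One optimal route: Grove → Upland → Milton → Dale → Orwell → Hollow → Ivy → Grove (or its reverse).

75 km — the shortest possible round trip.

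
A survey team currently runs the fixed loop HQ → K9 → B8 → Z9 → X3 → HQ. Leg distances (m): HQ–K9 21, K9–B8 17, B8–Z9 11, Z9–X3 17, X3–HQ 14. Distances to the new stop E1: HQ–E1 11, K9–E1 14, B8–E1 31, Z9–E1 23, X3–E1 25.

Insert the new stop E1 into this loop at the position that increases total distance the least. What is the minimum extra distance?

+4 m — insert E1 between HQ and K9.

Insertion cost between consecutive stops i–j is d(i,E1) + d(E1,j) − d(i,j):
  between HQ and K9: 11 + 14 − 21 = 4
  between K9 and B8: 14 + 31 − 17 = 28
  between B8 and Z9: 31 + 23 − 11 = 43
  between Z9 and X3: 23 + 25 − 17 = 31
  between X3 and HQ: 25 + 11 − 14 = 22
Cheapest insertion is between HQ and K9, adding 4.
New total = 80 + 4 = 84.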